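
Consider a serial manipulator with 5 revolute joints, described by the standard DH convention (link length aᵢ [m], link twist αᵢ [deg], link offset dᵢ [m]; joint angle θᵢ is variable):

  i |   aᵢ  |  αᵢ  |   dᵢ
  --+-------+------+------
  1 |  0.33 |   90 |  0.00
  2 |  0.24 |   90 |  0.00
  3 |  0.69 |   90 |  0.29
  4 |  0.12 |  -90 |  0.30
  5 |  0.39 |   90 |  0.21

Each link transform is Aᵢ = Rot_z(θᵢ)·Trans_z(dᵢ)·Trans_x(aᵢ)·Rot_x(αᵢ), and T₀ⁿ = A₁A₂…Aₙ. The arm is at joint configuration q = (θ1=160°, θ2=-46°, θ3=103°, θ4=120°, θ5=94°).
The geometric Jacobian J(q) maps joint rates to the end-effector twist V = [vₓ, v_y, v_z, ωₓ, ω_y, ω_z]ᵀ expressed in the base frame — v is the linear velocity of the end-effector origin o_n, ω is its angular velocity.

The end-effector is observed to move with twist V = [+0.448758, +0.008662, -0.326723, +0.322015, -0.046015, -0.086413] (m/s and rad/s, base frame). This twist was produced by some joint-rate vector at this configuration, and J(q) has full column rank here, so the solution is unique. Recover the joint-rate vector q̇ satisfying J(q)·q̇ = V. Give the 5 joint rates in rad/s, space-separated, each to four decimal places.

o_n = [-0.0159, 0.4633, -0.2198]
J₁: ẑ×o_n = [-0.4633, -0.0159, 0.0000], ω = ẑ
J2: z=[0.3420, 0.9397, 0.0000] o=[-0.3101, 0.1129, 0.0000] → [-0.2066, 0.0752, -0.1566, 0.3420, 0.9397, 0.0000]
J3: z=[0.6760, -0.2460, -0.6947] o=[-0.4668, 0.1699, -0.1726] → [0.2154, -0.2813, 0.3092, 0.6760, -0.2460, -0.6947]
J4: z=[-0.5591, 0.4429, -0.7009] o=[0.0605, 0.6934, -0.2624] → [-0.1425, 0.0774, 0.1626, -0.5591, 0.4429, -0.7009]
J5: z=[-0.7538, -0.6236, 0.2072] o=[-0.0658, 0.7490, -0.5546] → [-0.1496, 0.2627, 0.2465, -0.7538, -0.6236, 0.2072]
q̇ = J⁺·V = [-0.8580, -0.0010, -0.4460, -0.7410, -0.2780]

-0.8580 -0.0010 -0.4460 -0.7410 -0.2780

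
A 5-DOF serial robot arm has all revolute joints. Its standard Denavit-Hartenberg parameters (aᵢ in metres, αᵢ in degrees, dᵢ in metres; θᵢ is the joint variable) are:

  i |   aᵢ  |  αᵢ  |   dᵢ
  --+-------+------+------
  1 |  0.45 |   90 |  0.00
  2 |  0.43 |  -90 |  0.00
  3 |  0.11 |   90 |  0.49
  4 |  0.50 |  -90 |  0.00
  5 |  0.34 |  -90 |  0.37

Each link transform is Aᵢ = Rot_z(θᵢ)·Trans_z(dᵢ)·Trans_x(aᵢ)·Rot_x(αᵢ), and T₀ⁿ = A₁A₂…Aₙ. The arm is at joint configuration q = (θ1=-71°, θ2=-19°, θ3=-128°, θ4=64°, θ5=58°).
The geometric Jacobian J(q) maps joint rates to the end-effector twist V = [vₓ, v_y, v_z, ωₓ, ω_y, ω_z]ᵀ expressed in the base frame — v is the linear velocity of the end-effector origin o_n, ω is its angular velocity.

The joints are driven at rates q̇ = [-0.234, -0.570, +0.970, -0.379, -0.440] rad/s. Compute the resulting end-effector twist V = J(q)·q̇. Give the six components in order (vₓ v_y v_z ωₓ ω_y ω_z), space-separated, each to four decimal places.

o_n = [0.2442, -1.4376, 0.9959]
J₁: ẑ×o_n = [1.4376, 0.2442, -0.0000], ω = ẑ
J2: z=[-0.9455, -0.3256, 0.0000] o=[0.1465, -0.4255, 0.0000] → [-0.3242, 0.9416, 0.9888, -0.9455, -0.3256, 0.0000]
J3: z=[0.1060, -0.3078, 0.9455] o=[0.2789, -0.8099, -0.1400] → [0.2438, -0.1532, -0.0772, 0.1060, -0.3078, 0.9455]
J4: z=[0.3395, 0.9049, 0.2566] o=[0.2280, -0.9284, 0.3454] → [0.7193, -0.2167, -0.1876, 0.3395, 0.9049, 0.2566]
J5: z=[0.8865, -0.3991, 0.2343] o=[0.0708, -1.0023, 0.8142] → [0.0295, -0.1204, -0.3166, 0.8865, -0.3991, 0.2343]
V = J·q̇ = [-0.2007, -0.6073, -0.4281, 0.1230, -0.2804, 0.4828]

-0.2007 -0.6073 -0.4281 0.1230 -0.2804 0.4828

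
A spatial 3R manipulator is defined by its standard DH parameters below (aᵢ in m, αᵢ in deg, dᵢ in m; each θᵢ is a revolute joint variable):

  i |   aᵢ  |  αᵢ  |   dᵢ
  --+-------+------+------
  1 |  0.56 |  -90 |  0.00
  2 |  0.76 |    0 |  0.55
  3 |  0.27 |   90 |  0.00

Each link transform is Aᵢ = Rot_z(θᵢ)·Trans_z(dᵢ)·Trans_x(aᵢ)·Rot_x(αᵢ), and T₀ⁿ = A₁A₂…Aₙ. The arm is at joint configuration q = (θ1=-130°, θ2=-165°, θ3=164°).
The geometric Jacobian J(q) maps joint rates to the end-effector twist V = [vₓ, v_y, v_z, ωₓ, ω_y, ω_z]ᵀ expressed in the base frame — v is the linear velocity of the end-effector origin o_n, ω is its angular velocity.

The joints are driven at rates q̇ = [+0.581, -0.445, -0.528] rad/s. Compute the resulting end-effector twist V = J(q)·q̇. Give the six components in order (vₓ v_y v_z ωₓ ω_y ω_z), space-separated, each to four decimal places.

o_n = [0.3597, -0.4270, 0.2014]
J₁: ẑ×o_n = [0.4270, 0.3597, -0.0000], ω = ẑ
J2: z=[0.7660, -0.6428, 0.0000] o=[-0.3600, -0.4290, 0.0000] → [-0.1295, -0.1543, 0.4641, 0.7660, -0.6428, 0.0000]
J3: z=[0.7660, -0.6428, 0.0000] o=[0.5332, -0.2202, 0.1967] → [-0.0030, -0.0036, -0.2700, 0.7660, -0.6428, 0.0000]
V = J·q̇ = [0.3073, 0.2796, -0.0640, -0.7454, 0.6254, 0.5810]

0.3073 0.2796 -0.0640 -0.7454 0.6254 0.5810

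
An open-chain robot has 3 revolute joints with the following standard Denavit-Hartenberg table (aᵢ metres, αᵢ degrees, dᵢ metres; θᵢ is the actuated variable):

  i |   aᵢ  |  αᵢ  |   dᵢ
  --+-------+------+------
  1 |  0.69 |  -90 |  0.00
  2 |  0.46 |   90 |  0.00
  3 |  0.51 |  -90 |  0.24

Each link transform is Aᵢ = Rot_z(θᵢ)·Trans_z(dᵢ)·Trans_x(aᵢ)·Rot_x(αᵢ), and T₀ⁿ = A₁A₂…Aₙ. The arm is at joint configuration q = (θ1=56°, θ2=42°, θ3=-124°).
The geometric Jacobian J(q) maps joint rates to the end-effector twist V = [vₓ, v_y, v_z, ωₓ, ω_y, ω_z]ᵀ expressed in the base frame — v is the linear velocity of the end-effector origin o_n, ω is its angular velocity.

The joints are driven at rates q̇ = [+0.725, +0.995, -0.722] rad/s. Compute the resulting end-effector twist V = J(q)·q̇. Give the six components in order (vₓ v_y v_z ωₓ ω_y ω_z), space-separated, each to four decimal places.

-0.6813 0.6293 -0.0848 -1.0950 0.1559 0.1884

o_n = [0.8988, 0.5764, 0.0614]
J₁: ẑ×o_n = [-0.5764, 0.8988, 0.0000], ω = ẑ
J2: z=[-0.8290, 0.5592, 0.0000] o=[0.3858, 0.5720, 0.0000] → [0.0343, 0.0509, -0.2905, -0.8290, 0.5592, 0.0000]
J3: z=[0.3742, 0.5547, 0.7431] o=[0.5770, 0.8554, -0.3078] → [0.4121, 0.1010, -0.2829, 0.3742, 0.5547, 0.7431]
V = J·q̇ = [-0.6813, 0.6293, -0.0848, -1.0950, 0.1559, 0.1884]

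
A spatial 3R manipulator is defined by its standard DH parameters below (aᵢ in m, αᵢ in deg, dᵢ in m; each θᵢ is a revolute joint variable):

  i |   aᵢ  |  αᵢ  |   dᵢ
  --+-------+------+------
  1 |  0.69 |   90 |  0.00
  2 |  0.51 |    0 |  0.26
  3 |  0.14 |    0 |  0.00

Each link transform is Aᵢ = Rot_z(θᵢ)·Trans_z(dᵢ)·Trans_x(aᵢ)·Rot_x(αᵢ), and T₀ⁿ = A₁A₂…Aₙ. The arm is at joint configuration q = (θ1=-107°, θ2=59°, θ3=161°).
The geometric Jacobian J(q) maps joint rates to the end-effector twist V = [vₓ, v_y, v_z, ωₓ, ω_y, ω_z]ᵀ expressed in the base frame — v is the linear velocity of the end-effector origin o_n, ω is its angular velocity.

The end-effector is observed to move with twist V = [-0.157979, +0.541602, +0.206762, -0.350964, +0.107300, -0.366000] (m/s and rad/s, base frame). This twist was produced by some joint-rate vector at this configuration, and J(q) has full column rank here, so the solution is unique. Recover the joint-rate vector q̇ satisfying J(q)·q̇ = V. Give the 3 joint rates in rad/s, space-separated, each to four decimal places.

o_n = [-0.4958, -0.7325, 0.3472]
J₁: ẑ×o_n = [0.7325, -0.4958, 0.0000], ω = ẑ
J2: z=[-0.9563, 0.2924, 0.0000] o=[-0.2017, -0.6599, 0.0000] → [0.1015, 0.3320, 0.1554, -0.9563, 0.2924, 0.0000]
J3: z=[-0.9563, 0.2924, 0.0000] o=[-0.5272, -0.8350, 0.4372] → [-0.0263, -0.0861, -0.1072, -0.9563, 0.2924, 0.0000]
q̇ = J⁺·V = [-0.3660, 0.9370, -0.5700]

-0.3660 0.9370 -0.5700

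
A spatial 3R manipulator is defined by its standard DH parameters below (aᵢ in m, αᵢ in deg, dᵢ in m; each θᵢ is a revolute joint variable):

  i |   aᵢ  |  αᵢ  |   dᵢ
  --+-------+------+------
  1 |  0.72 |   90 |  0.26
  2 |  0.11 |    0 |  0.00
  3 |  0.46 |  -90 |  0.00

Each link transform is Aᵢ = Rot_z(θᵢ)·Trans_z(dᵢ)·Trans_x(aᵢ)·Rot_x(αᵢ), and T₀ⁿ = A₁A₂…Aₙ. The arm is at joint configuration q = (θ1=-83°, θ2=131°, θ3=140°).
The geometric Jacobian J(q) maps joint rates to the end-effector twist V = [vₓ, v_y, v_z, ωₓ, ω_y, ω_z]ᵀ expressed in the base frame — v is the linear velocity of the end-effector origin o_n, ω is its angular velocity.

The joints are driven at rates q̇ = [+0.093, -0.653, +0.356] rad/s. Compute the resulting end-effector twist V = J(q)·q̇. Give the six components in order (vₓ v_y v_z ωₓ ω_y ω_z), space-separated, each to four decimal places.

0.0505 0.0892 0.0447 0.2948 0.0362 0.0930

o_n = [0.0799, -0.6510, -0.1169]
J₁: ẑ×o_n = [0.6510, 0.0799, -0.0000], ω = ẑ
J2: z=[-0.9925, -0.1219, 0.0000] o=[0.0877, -0.7146, 0.2600] → [0.0459, -0.3741, -0.0641, -0.9925, -0.1219, 0.0000]
J3: z=[-0.9925, -0.1219, 0.0000] o=[0.0790, -0.6430, 0.3430] → [0.0561, -0.4565, 0.0080, -0.9925, -0.1219, 0.0000]
V = J·q̇ = [0.0505, 0.0892, 0.0447, 0.2948, 0.0362, 0.0930]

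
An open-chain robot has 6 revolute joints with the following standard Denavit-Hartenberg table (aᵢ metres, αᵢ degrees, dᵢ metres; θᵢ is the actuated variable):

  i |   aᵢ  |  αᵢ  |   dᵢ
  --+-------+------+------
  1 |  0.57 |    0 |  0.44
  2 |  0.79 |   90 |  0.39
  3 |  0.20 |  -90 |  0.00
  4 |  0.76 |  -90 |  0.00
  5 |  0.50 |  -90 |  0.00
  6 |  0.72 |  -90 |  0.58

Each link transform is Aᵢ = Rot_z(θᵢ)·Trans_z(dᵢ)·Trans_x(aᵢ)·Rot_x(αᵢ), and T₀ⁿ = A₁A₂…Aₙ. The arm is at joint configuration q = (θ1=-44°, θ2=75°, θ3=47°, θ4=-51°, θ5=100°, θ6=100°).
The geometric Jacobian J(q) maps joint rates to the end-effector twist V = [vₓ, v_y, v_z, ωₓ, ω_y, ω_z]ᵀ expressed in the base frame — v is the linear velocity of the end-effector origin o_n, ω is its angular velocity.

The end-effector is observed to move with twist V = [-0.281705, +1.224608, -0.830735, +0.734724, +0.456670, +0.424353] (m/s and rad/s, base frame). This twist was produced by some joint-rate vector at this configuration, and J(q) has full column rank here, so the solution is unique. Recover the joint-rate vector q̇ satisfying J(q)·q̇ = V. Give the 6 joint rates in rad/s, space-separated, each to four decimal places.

o_n = [1.3752, -0.4488, 0.4470]
J₁: ẑ×o_n = [0.4488, 1.3752, -0.0000], ω = ẑ
J2: z=[0.0000, 0.0000, 1.0000] o=[0.4100, -0.3960, 0.4400] → [0.0528, 0.9651, -0.0000, 0.0000, 0.0000, 1.0000]
J3: z=[0.5150, -0.8572, 0.0000] o=[1.0872, 0.0109, 0.8300] → [0.3283, 0.1972, 0.0101, 0.5150, -0.8572, 0.0000]
J4: z=[-0.6269, -0.3767, 0.6820] o=[1.2041, 0.0812, 0.9763] → [0.5608, -0.2151, 0.3967, -0.6269, -0.3767, 0.6820]
J5: z=[0.1302, 0.8124, 0.5684] o=[1.7879, -0.2571, 1.3261] → [-0.6052, -0.1201, 0.3104, 0.1302, 0.8124, 0.5684]
J6: z=[-0.8653, 0.3729, -0.3348] o=[2.0299, -0.0330, 0.9503] → [-0.3269, -0.2163, 0.6040, -0.8653, 0.3729, -0.3348]
q̇ = J⁺·V = [0.0670, 0.9310, -0.6620, -0.9160, -0.2760, -0.6210]

0.0670 0.9310 -0.6620 -0.9160 -0.2760 -0.6210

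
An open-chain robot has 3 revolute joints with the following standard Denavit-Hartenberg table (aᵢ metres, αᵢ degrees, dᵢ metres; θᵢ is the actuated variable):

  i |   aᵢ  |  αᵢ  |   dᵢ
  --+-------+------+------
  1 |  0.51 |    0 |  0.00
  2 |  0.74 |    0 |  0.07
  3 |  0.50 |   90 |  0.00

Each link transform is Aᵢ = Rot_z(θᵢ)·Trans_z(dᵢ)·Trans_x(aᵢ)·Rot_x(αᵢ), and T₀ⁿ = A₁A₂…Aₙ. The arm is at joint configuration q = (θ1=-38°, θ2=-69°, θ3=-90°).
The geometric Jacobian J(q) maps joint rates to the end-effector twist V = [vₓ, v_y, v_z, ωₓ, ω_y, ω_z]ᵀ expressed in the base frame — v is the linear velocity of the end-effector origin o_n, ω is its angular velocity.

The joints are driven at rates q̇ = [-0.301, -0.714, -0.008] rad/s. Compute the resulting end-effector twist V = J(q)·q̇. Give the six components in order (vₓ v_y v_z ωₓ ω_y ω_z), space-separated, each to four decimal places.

-0.6632 0.5878 0.0000 0.0000 0.0000 -1.0230

o_n = [-0.2926, -0.8755, 0.0700]
J₁: ẑ×o_n = [0.8755, -0.2926, 0.0000], ω = ẑ
J2: z=[0.0000, 0.0000, 1.0000] o=[0.4019, -0.3140, 0.0000] → [0.5615, -0.6945, 0.0000, 0.0000, 0.0000, 1.0000]
J3: z=[0.0000, 0.0000, 1.0000] o=[0.1855, -1.0217, 0.0700] → [-0.1462, -0.4782, 0.0000, 0.0000, 0.0000, 1.0000]
V = J·q̇ = [-0.6632, 0.5878, 0.0000, 0.0000, 0.0000, -1.0230]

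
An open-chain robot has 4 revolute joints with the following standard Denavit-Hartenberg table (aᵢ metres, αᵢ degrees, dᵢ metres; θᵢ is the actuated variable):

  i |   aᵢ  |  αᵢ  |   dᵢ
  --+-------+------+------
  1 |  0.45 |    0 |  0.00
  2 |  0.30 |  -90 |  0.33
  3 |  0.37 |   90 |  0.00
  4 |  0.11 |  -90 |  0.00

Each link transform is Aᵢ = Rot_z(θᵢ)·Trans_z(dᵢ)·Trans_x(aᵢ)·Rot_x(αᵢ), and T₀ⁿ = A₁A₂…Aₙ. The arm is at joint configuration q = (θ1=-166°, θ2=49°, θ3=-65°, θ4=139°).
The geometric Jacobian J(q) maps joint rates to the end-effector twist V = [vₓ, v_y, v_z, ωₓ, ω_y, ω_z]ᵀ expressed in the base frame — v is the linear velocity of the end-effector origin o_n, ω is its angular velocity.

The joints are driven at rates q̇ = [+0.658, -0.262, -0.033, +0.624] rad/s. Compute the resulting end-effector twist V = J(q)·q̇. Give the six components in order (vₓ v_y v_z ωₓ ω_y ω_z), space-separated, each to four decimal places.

0.1996 -0.2895 -0.0368 0.2273 0.5189 0.6597

o_n = [-0.5636, -0.5170, 0.5901]
J₁: ẑ×o_n = [0.5170, -0.5636, 0.0000], ω = ẑ
J2: z=[0.0000, 0.0000, 1.0000] o=[-0.4366, -0.1089, 0.0000] → [0.4081, -0.1270, 0.0000, 0.0000, 0.0000, 1.0000]
J3: z=[0.8910, -0.4540, 0.0000] o=[-0.5728, -0.3762, 0.3300] → [-0.1181, -0.2317, -0.1213, 0.8910, -0.4540, 0.0000]
J4: z=[0.4115, 0.8075, 0.4226] o=[-0.6438, -0.5155, 0.6653] → [-0.0601, 0.0649, -0.0654, 0.4115, 0.8075, 0.4226]
V = J·q̇ = [0.1996, -0.2895, -0.0368, 0.2273, 0.5189, 0.6597]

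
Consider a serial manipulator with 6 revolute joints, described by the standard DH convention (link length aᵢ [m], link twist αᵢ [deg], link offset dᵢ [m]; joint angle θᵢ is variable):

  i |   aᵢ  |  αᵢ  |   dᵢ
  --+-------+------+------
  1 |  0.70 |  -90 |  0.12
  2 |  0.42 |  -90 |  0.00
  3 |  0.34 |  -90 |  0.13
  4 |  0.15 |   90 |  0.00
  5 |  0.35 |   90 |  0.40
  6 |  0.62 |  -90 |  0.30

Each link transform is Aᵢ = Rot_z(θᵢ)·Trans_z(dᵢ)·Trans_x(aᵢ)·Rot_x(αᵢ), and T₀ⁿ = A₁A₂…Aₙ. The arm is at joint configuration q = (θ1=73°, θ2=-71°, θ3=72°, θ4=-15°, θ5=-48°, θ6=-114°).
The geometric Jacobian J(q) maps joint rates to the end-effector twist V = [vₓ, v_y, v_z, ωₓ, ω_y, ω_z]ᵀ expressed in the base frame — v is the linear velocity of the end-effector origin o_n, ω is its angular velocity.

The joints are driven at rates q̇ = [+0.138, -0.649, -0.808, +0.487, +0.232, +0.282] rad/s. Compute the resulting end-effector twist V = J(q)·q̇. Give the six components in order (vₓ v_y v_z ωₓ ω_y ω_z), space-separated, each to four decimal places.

-0.4721 -0.2397 0.5403 0.2589 -0.8343 0.0008

o_n = [0.5324, 0.8080, 0.8834]
J₁: ẑ×o_n = [-0.8080, 0.5324, 0.0000], ω = ẑ
J2: z=[-0.9563, 0.2924, 0.0000] o=[0.2047, 0.6694, 0.1200] → [0.2232, 0.7301, -0.2283, -0.9563, 0.2924, 0.0000]
J3: z=[0.2764, 0.9042, -0.3256] o=[0.2446, 0.8002, 0.5171] → [0.3338, -0.1950, -0.2581, 0.2764, 0.9042, -0.3256]
J4: z=[0.2050, -0.3865, -0.8992] o=[0.5998, 0.8559, 0.5741] → [-0.1626, -0.0028, -0.0359, 0.2050, -0.3865, -0.8992]
J5: z=[0.0240, 0.9205, -0.3901] o=[0.7466, 0.8646, 0.6038] → [0.2353, 0.0768, 0.1957, 0.0240, 0.9205, -0.3901]
J6: z=[-0.8643, 0.2152, 0.4546] o=[0.9320, 1.3470, 0.7280] → [0.2785, -0.0473, 0.5519, -0.8643, 0.2152, 0.4546]
V = J·q̇ = [-0.4721, -0.2397, 0.5403, 0.2589, -0.8343, 0.0008]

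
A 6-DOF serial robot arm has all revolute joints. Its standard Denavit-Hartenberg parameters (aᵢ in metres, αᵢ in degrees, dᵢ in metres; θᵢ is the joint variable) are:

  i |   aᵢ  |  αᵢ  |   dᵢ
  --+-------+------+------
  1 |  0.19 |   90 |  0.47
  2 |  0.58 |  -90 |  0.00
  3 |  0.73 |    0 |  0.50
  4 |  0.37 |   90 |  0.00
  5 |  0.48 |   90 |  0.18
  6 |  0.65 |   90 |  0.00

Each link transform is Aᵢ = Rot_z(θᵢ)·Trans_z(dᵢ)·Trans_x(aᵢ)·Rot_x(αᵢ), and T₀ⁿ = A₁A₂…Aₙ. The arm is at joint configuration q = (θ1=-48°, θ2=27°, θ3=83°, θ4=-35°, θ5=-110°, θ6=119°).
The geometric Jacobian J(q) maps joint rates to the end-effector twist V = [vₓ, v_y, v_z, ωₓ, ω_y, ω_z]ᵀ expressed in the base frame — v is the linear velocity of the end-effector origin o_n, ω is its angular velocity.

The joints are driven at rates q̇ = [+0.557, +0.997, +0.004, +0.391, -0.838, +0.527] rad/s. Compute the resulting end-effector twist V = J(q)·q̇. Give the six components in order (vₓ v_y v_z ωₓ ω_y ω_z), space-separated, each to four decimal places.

-0.0973 1.7887 1.3939 -1.3413 0.2877 0.6364

o_n = [1.2173, -0.6694, 1.4290]
J₁: ẑ×o_n = [0.6694, 1.2173, -0.0000], ω = ẑ
J2: z=[-0.7431, -0.6691, 0.0000] o=[0.1271, -0.1412, 0.4700] → [-0.6417, 0.7126, 1.1220, -0.7431, -0.6691, 0.0000]
J3: z=[-0.3038, 0.3374, 0.8910] o=[0.4729, -0.5252, 0.7333] → [0.3631, 0.8746, -0.2074, -0.3038, 0.3374, 0.8910]
J4: z=[-0.3038, 0.3374, 0.8910] o=[0.9125, 0.0694, 1.2192] → [0.7290, 0.3353, 0.1216, -0.3038, 0.3374, 0.8910]
J5: z=[-0.0542, -0.9398, 0.3374] o=[1.2645, 0.0894, 1.3316] → [0.1645, -0.0106, -0.0032, -0.0542, -0.9398, 0.3374]
J6: z=[-0.9977, 0.0645, 0.0193] o=[1.2356, -0.2408, 0.9406] → [0.0397, 0.4869, 0.4287, -0.9977, 0.0645, 0.0193]
V = J·q̇ = [-0.0973, 1.7887, 1.3939, -1.3413, 0.2877, 0.6364]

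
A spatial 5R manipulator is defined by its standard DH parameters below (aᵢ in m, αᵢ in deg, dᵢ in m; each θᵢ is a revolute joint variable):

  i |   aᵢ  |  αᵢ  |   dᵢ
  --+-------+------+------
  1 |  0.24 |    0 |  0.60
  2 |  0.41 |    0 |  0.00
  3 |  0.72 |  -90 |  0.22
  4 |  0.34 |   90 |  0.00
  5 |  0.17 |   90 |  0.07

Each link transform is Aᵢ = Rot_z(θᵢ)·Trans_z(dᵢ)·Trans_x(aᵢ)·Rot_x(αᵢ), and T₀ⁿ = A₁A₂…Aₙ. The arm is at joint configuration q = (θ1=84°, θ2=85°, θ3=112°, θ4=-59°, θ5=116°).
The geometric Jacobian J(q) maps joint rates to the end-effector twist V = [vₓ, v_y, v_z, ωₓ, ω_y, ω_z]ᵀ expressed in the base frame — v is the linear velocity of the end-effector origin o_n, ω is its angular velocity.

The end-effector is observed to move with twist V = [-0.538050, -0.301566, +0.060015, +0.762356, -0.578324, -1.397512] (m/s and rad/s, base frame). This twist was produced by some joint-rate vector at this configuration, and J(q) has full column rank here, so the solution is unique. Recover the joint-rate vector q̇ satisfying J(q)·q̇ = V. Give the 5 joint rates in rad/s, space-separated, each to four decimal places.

-0.1870 -0.3430 -0.4390 0.6380 -0.8320

o_n = [-0.0754, -0.4360, 1.0836]
J₁: ẑ×o_n = [0.4360, -0.0754, 0.0000], ω = ẑ
J2: z=[0.0000, 0.0000, 1.0000] o=[0.0251, 0.2387, 0.6000] → [0.6747, -0.1005, 0.0000, 0.0000, 0.0000, 1.0000]
J3: z=[0.0000, 0.0000, 1.0000] o=[-0.3774, 0.3169, 0.6000] → [0.7529, 0.3020, -0.0000, 0.0000, 0.0000, 1.0000]
J4: z=[0.9816, 0.1908, 0.0000] o=[-0.2400, -0.3899, 0.8200] → [0.0503, -0.2588, -0.0767, 0.9816, 0.1908, 0.0000]
J5: z=[-0.1636, 0.8414, 0.5150] o=[-0.2066, -0.5618, 1.1114] → [-0.0882, 0.0630, -0.1310, -0.1636, 0.8414, 0.5150]
q̇ = J⁺·V = [-0.1870, -0.3430, -0.4390, 0.6380, -0.8320]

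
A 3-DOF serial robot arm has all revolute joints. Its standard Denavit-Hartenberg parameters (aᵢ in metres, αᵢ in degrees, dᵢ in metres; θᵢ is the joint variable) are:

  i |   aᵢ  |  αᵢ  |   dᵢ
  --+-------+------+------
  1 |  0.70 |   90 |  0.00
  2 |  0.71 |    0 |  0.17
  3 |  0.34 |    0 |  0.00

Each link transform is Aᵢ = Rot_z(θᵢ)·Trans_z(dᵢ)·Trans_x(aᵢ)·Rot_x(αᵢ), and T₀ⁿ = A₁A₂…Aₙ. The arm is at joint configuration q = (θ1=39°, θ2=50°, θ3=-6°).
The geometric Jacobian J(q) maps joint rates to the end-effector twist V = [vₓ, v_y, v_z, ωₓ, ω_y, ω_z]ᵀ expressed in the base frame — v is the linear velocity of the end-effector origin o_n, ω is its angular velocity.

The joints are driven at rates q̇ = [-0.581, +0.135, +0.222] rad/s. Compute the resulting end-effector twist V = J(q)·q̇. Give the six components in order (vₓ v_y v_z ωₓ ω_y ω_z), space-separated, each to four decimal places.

o_n = [1.1957, 0.7495, 0.7801]
J₁: ẑ×o_n = [-0.7495, 1.1957, 0.0000], ω = ẑ
J2: z=[0.6293, -0.7771, 0.0000] o=[0.5440, 0.4405, 0.0000] → [-0.6062, -0.4909, 0.7010, 0.6293, -0.7771, 0.0000]
J3: z=[0.6293, -0.7771, 0.0000] o=[1.0057, 0.5956, 0.5439] → [-0.1835, -0.1486, 0.2446, 0.6293, -0.7771, 0.0000]
V = J·q̇ = [0.3129, -0.7940, 0.1489, 0.2247, -0.2774, -0.5810]

0.3129 -0.7940 0.1489 0.2247 -0.2774 -0.5810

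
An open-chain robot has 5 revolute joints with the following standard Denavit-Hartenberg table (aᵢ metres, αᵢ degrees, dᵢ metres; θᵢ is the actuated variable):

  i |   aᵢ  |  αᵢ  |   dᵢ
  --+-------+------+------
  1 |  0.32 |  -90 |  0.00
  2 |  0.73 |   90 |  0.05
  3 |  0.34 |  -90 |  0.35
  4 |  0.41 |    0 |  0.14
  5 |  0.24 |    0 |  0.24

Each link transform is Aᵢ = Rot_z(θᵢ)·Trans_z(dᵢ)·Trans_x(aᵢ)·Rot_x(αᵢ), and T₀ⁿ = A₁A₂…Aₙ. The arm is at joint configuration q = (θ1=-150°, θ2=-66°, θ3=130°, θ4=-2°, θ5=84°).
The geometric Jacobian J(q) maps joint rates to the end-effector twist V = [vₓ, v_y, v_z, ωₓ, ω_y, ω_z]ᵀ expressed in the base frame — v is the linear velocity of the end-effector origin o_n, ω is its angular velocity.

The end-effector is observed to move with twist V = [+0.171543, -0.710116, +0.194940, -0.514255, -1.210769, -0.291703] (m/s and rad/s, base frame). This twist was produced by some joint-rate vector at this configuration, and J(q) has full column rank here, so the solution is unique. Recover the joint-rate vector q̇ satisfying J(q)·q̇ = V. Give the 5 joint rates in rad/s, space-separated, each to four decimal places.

o_n = [0.0486, -0.4404, -0.0074]
J₁: ẑ×o_n = [0.4404, 0.0486, -0.0000], ω = ẑ
J2: z=[0.5000, -0.8660, 0.0000] o=[-0.2771, -0.1600, 0.0000] → [0.0064, 0.0037, 0.1419, 0.5000, -0.8660, 0.0000]
J3: z=[0.7912, 0.4568, 0.4067] o=[-0.5093, -0.3518, 0.6669] → [-0.2720, 0.7604, -0.3249, 0.7912, 0.4568, 0.4067]
J4: z=[-0.0516, 0.7125, -0.6998] o=[-0.0252, -0.3730, 0.6096] → [-0.4867, -0.0834, -0.0491, -0.0516, 0.7125, -0.6998]
J5: z=[-0.0516, 0.7125, -0.6998] o=[0.2287, -0.4850, 0.2768] → [-0.1713, 0.1113, 0.1260, -0.0516, 0.7125, -0.6998]
q̇ = J⁺·V = [-0.6750, 0.1390, -0.8040, -0.2390, -0.7760]

-0.6750 0.1390 -0.8040 -0.2390 -0.7760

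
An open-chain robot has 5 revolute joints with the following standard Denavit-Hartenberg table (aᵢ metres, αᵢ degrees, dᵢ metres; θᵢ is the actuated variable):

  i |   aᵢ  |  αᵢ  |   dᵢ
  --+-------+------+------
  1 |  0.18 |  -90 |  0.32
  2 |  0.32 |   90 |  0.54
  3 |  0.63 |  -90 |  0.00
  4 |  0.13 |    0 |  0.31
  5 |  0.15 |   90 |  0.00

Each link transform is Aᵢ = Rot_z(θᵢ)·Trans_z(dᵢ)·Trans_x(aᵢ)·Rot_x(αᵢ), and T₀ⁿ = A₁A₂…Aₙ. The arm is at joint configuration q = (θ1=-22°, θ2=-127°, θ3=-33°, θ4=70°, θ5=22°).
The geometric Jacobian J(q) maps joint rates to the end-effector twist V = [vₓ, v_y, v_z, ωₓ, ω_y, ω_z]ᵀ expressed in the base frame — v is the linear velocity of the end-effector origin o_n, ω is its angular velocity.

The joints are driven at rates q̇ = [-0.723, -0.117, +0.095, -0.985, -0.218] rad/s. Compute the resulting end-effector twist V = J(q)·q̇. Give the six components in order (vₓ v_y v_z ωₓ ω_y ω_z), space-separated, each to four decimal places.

0.0374 0.0661 0.1382 -0.1265 -1.1632 -1.3034

o_n = [-0.0545, 0.4917, 1.3224]
J₁: ẑ×o_n = [-0.4917, -0.0545, 0.0000], ω = ẑ
J2: z=[0.3746, 0.9272, 0.0000] o=[0.1669, -0.0674, 0.3200] → [0.9294, -0.3755, 0.4147, 0.3746, 0.9272, 0.0000]
J3: z=[-0.7405, 0.2992, -0.6018] o=[0.1906, 0.5054, 0.5756] → [0.2152, 0.7005, 0.0835, -0.7405, 0.2992, -0.6018]
J4: z=[0.0103, 0.9004, 0.4350] o=[-0.2327, 0.3064, 0.9975] → [0.2119, 0.0742, -0.1586, 0.0103, 0.9004, 0.4350]
J5: z=[0.0103, 0.9004, 0.4350] o=[-0.1690, 0.5349, 1.2357] → [0.0969, 0.0489, -0.1036, 0.0103, 0.9004, 0.4350]
V = J·q̇ = [0.0374, 0.0661, 0.1382, -0.1265, -1.1632, -1.3034]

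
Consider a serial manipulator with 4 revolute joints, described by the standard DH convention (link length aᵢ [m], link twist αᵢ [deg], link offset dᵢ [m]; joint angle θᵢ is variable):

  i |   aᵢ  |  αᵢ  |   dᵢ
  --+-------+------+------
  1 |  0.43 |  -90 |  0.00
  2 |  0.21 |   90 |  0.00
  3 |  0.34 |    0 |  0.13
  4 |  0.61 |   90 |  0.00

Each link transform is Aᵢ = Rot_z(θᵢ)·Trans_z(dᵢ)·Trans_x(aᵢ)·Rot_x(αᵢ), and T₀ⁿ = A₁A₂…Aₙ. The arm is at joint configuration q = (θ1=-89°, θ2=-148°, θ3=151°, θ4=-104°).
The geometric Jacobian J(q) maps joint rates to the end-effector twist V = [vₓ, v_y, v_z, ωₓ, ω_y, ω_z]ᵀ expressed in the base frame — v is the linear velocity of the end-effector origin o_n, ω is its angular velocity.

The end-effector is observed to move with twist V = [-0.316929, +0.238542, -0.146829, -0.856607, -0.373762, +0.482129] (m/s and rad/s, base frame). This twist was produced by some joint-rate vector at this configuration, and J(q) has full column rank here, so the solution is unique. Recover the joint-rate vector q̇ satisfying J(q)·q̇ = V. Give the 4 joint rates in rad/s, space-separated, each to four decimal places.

-0.0920 -0.8630 0.0790 -0.7560

o_n = [0.6123, -0.0717, 0.0639]
J₁: ẑ×o_n = [0.0717, 0.6123, -0.0000], ω = ẑ
J2: z=[0.9998, 0.0175, 0.0000] o=[0.0075, -0.4299, 0.0000] → [0.0011, -0.0639, 0.3476, 0.9998, 0.0175, 0.0000]
J3: z=[-0.0092, 0.5298, -0.8480] o=[0.0044, -0.2519, 0.1113] → [0.1277, -0.5160, -0.3238, -0.0092, 0.5298, -0.8480]
J4: z=[-0.0092, 0.5298, -0.8480] o=[0.1724, -0.4323, -0.1565] → [0.4226, -0.3710, -0.2364, -0.0092, 0.5298, -0.8480]
q̇ = J⁺·V = [-0.0920, -0.8630, 0.0790, -0.7560]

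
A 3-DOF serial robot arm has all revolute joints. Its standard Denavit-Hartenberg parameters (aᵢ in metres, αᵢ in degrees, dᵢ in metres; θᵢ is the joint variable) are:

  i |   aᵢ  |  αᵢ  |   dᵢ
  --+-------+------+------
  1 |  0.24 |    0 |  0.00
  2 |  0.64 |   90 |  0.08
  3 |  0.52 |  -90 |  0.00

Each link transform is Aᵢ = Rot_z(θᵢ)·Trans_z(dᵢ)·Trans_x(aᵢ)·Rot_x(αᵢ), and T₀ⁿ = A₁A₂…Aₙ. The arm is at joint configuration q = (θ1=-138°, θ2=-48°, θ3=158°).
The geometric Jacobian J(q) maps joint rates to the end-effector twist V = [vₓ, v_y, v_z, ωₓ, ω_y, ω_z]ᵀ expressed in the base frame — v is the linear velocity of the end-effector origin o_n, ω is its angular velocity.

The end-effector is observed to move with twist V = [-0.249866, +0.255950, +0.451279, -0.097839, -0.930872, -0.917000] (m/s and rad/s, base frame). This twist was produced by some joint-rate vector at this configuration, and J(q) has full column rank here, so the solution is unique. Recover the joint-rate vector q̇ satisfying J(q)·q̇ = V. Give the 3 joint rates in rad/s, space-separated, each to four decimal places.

-0.5210 -0.3960 -0.9360

o_n = [-0.3354, -0.1441, 0.2748]
J₁: ẑ×o_n = [0.1441, -0.3354, 0.0000], ω = ẑ
J2: z=[0.0000, 0.0000, 1.0000] o=[-0.1784, -0.1606, 0.0000] → [-0.0165, -0.1570, 0.0000, 0.0000, 0.0000, 1.0000]
J3: z=[0.1045, 0.9945, 0.0000] o=[-0.8148, -0.0937, 0.0800] → [0.1937, -0.0204, -0.4821, 0.1045, 0.9945, 0.0000]
q̇ = J⁺·V = [-0.5210, -0.3960, -0.9360]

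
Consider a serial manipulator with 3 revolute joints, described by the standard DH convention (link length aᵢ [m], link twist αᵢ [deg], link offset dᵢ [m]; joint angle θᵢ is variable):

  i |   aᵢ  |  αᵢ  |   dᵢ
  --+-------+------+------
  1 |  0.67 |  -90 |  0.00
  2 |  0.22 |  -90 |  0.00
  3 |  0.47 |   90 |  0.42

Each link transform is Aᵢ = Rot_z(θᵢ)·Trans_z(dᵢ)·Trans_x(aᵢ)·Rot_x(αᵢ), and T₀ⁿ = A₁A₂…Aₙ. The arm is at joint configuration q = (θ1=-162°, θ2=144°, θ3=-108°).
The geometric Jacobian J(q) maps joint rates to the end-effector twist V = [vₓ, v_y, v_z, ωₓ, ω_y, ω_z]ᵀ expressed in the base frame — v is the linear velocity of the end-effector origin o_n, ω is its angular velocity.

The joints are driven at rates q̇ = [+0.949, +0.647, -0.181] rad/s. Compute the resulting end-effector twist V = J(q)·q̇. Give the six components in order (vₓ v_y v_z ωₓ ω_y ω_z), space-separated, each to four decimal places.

0.2574 -0.2506 0.2464 0.0988 -0.6482 0.8026

o_n = [-0.2068, -0.5372, 0.2958]
J₁: ẑ×o_n = [0.5372, -0.2068, 0.0000], ω = ẑ
J2: z=[0.3090, -0.9511, 0.0000] o=[-0.6372, -0.2070, 0.0000] → [-0.2814, -0.0914, 0.3074, 0.3090, -0.9511, 0.0000]
J3: z=[0.5590, 0.1816, 0.8090] o=[-0.4679, -0.1520, -0.1293] → [0.3888, -0.0264, -0.2627, 0.5590, 0.1816, 0.8090]
V = J·q̇ = [0.2574, -0.2506, 0.2464, 0.0988, -0.6482, 0.8026]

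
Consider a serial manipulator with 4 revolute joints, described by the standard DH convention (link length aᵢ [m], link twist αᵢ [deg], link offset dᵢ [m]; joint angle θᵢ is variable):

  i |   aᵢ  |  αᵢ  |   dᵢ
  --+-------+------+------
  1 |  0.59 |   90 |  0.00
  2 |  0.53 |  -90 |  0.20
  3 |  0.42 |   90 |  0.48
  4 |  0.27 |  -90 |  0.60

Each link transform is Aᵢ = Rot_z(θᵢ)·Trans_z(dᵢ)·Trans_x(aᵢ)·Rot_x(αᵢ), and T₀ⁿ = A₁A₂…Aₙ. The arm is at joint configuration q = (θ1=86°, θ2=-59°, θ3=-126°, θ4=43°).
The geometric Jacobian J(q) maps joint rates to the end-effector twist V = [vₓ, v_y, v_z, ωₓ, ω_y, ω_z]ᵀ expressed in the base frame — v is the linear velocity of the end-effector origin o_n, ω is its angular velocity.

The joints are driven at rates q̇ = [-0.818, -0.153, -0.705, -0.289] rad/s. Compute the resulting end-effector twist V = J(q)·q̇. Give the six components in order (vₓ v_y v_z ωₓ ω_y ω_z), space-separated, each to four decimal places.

o_n = [0.4155, 0.9687, 0.6149]
J₁: ẑ×o_n = [-0.9687, 0.4155, 0.0000], ω = ẑ
J2: z=[0.9976, -0.0698, 0.0000] o=[0.0412, 0.5886, 0.0000] → [-0.0429, -0.6134, 0.4053, 0.9976, -0.0698, 0.0000]
J3: z=[0.0598, 0.8551, 0.5150] o=[0.2597, 0.8469, -0.4543] → [0.8516, 0.0163, -0.1259, 0.0598, 0.8551, 0.5150]
J4: z=[-0.6154, -0.3747, 0.6935] o=[0.6185, 1.1068, 0.0045] → [-0.1329, 0.2348, 0.0089, -0.6154, -0.3747, 0.6935]
V = J·q̇ = [0.2370, -0.3253, 0.0242, -0.0169, -0.4839, -1.3815]

0.2370 -0.3253 0.0242 -0.0169 -0.4839 -1.3815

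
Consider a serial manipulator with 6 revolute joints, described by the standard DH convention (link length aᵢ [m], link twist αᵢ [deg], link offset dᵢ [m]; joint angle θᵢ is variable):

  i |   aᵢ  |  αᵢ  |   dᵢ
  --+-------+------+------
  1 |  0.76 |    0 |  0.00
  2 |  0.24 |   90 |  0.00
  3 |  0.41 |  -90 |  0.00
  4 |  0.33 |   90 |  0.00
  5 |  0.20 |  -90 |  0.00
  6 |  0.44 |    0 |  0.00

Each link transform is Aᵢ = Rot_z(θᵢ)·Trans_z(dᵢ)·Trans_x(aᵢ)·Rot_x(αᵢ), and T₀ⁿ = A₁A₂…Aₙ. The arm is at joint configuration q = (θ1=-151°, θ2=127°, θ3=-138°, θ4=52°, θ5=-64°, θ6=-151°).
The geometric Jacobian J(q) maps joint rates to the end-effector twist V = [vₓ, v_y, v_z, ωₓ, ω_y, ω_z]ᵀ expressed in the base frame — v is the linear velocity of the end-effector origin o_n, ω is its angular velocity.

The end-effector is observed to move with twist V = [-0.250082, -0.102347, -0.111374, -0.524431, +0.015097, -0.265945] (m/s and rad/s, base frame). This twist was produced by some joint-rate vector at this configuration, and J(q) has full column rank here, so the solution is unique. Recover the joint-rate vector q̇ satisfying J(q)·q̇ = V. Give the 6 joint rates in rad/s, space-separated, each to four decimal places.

o_n = [-0.8141, -0.2310, -0.6128]
J₁: ẑ×o_n = [0.2310, -0.8141, 0.0000], ω = ẑ
J2: z=[0.0000, 0.0000, 1.0000] o=[-0.6647, -0.3685, 0.0000] → [-0.1375, -0.1493, 0.0000, 0.0000, 0.0000, 1.0000]
J3: z=[-0.4067, -0.9135, 0.0000] o=[-0.4455, -0.4661, 0.0000] → [0.5599, -0.2493, -0.4324, -0.4067, -0.9135, 0.0000]
J4: z=[0.6113, -0.2722, -0.7431] o=[-0.7238, -0.3421, -0.2743] → [0.1748, 0.2740, 0.0434, 0.6113, -0.2722, -0.7431]
J5: z=[-0.7854, -0.3242, -0.5273] o=[-0.7560, -0.0432, -0.4103] → [-0.0333, -0.1285, 0.1287, -0.7854, -0.3242, -0.5273]
J6: z=[0.1804, 0.6950, -0.6960] o=[-0.8744, 0.0852, -0.3128] → [-0.4286, 0.0121, -0.0990, 0.1804, 0.6950, -0.6960]
q̇ = J⁺·V = [-0.1760, 0.5050, 0.2740, -0.1390, 0.5520, 0.5850]

-0.1760 0.5050 0.2740 -0.1390 0.5520 0.5850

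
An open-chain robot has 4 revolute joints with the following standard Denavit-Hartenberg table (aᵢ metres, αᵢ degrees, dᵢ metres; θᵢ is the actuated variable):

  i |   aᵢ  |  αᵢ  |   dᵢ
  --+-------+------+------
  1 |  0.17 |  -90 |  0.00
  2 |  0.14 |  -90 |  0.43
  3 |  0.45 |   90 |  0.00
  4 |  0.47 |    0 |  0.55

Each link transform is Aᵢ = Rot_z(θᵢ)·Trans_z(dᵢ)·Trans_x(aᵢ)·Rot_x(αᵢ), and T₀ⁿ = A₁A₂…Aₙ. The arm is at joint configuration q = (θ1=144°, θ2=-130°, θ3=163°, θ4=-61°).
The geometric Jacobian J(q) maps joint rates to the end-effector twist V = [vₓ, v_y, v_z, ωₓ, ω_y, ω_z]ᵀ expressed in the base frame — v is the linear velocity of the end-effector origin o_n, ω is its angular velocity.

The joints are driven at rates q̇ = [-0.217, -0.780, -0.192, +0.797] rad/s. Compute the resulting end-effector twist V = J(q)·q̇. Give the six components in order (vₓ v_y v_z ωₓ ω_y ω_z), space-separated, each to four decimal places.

o_n = [0.1094, 0.2841, -0.5304]
J₁: ẑ×o_n = [-0.2841, 0.1094, 0.0000], ω = ẑ
J2: z=[-0.5878, -0.8090, 0.0000] o=[-0.1375, 0.0999, 0.0000] → [0.4291, -0.3118, 0.0916, -0.5878, -0.8090, 0.0000]
J3: z=[-0.6197, 0.4503, 0.6428] o=[-0.3175, -0.3008, 0.1072] → [-0.6631, -0.1207, -0.5547, -0.6197, 0.4503, 0.6428]
J4: z=[0.7141, 0.6632, 0.2240] o=[-0.4639, -0.0318, -0.2224] → [-0.2750, 0.3484, -0.1547, 0.7141, 0.6632, 0.2240]
V = J·q̇ = [-0.3649, 0.5202, -0.0882, 1.1466, 1.0732, -0.1619]

-0.3649 0.5202 -0.0882 1.1466 1.0732 -0.1619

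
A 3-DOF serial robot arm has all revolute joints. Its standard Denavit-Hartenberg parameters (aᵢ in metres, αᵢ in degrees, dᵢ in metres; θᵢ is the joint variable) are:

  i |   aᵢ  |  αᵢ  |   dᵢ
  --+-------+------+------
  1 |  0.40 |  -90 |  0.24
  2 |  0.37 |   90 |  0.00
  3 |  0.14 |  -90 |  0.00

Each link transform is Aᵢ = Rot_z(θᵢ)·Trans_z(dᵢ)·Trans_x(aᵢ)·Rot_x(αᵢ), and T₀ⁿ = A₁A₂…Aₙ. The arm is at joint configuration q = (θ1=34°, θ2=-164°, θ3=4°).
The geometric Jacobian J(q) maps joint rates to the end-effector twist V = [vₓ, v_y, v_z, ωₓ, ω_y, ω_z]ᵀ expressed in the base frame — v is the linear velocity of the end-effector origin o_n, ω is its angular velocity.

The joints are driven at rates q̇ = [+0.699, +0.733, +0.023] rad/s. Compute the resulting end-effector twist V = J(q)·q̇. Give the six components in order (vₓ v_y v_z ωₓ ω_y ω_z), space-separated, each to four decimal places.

0.1132 0.0044 0.3590 -0.4151 0.6041 0.6769

o_n = [-0.0800, -0.0422, 0.3805]
J₁: ẑ×o_n = [0.0422, -0.0800, 0.0000], ω = ẑ
J2: z=[-0.5592, 0.8290, 0.0000] o=[0.3316, 0.2237, 0.2400] → [0.1165, 0.0786, 0.4899, -0.5592, 0.8290, 0.0000]
J3: z=[-0.2285, -0.1541, -0.9613] o=[0.0368, 0.0248, 0.3420] → [-0.0703, 0.1210, -0.0027, -0.2285, -0.1541, -0.9613]
V = J·q̇ = [0.1132, 0.0044, 0.3590, -0.4151, 0.6041, 0.6769]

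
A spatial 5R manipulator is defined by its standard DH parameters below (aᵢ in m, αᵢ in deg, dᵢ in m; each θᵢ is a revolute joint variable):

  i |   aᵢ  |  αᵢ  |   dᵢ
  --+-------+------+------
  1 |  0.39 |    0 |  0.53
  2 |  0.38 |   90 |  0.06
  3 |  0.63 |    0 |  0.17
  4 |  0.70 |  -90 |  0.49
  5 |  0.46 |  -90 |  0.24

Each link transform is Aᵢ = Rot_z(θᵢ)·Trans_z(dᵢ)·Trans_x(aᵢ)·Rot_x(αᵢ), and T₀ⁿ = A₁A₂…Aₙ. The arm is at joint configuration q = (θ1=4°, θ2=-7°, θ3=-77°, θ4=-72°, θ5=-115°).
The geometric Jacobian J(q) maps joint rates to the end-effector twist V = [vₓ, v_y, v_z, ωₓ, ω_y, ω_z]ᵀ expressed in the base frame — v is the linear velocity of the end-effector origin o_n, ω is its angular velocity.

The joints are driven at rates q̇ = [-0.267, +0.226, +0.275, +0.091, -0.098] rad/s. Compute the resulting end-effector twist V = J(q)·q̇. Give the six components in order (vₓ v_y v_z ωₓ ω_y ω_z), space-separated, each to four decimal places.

o_n = [0.5443, -1.0593, -0.4900]
J₁: ẑ×o_n = [1.0593, 0.5443, -0.0000], ω = ẑ
J2: z=[0.0000, 0.0000, 1.0000] o=[0.3890, 0.0272, 0.5300] → [1.0865, 0.1553, -0.0000, 0.0000, 0.0000, 1.0000]
J3: z=[-0.0523, -0.9986, 0.0000] o=[0.7685, 0.0073, 0.5900] → [1.0785, -0.0565, -0.1681, -0.0523, -0.9986, 0.0000]
J4: z=[-0.0523, -0.9986, 0.0000] o=[0.9012, -0.1699, -0.0239] → [0.4655, -0.0244, -0.3098, -0.0523, -0.9986, 0.0000]
J5: z=[0.5143, -0.0270, -0.8572] o=[0.2763, -0.6278, -0.3844] → [-0.3670, -0.1754, -0.2147, 0.5143, -0.0270, -0.8572]
V = J·q̇ = [0.3376, -0.1108, -0.0534, -0.0696, -0.3629, 0.0430]

0.3376 -0.1108 -0.0534 -0.0696 -0.3629 0.0430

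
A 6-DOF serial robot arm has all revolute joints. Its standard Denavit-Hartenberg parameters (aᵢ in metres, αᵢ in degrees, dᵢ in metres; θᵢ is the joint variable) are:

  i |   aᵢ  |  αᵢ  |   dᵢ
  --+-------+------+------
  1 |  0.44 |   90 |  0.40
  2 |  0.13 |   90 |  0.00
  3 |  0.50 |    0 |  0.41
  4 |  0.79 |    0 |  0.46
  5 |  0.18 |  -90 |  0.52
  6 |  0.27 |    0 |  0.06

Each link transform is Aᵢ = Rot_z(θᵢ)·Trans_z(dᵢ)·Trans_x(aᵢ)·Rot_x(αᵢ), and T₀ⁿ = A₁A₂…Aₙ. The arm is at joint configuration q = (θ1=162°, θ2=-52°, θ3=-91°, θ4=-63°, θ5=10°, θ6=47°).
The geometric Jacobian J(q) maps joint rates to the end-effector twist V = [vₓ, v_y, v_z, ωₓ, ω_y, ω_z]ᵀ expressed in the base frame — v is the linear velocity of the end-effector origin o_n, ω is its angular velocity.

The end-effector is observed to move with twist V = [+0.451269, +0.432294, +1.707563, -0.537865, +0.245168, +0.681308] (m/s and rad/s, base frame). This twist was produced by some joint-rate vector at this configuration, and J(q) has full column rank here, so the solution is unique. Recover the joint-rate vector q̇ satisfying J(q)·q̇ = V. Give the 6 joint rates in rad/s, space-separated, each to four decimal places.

-0.4690 -0.6830 -0.3450 -0.8250 -0.0010 -0.9270

o_n = [0.6292, -1.3703, 0.3341]
J₁: ẑ×o_n = [1.3703, 0.6292, -0.0000], ω = ẑ
J2: z=[0.3090, 0.9511, 0.0000] o=[-0.4185, 0.1360, 0.4000] → [-0.0627, 0.0204, -1.4619, 0.3090, 0.9511, 0.0000]
J3: z=[0.7494, -0.2435, -0.6157] o=[-0.4946, 0.1607, 0.2976] → [-0.9515, -0.7193, -0.8738, 0.7494, -0.2435, -0.6157]
J4: z=[0.7494, -0.2435, -0.6157] o=[-0.3367, -0.4163, 0.0520] → [-0.6561, -0.8061, -0.4798, 0.7494, -0.2435, -0.6157]
J5: z=[0.7494, -0.2435, -0.6157] o=[0.3168, -0.9927, 0.3283] → [-0.2339, -0.1967, -0.2069, 0.7494, -0.2435, -0.6157]
J6: z=[-0.5942, -0.6576, -0.4632] o=[0.7591, -1.2477, 0.1229] → [-0.1957, 0.1856, -0.0125, -0.5942, -0.6576, -0.4632]
q̇ = J⁺·V = [-0.4690, -0.6830, -0.3450, -0.8250, -0.0010, -0.9270]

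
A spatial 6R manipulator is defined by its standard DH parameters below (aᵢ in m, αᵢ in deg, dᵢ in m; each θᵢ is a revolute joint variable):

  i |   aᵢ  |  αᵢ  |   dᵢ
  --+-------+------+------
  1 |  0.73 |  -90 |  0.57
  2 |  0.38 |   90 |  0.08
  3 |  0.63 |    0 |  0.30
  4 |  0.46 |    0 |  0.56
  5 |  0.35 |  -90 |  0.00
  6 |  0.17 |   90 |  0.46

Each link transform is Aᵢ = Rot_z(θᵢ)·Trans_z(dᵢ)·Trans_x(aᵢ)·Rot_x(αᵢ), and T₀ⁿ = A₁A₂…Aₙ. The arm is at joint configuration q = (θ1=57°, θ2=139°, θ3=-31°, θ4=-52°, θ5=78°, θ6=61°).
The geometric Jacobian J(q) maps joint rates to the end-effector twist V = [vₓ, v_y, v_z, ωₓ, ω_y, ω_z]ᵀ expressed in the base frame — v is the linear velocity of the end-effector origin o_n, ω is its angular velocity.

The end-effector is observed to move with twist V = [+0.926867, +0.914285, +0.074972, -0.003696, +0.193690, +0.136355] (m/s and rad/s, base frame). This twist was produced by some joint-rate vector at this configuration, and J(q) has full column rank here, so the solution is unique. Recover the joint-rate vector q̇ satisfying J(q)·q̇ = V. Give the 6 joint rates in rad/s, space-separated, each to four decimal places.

o_n = [0.2922, -0.0650, -0.9161]
J₁: ẑ×o_n = [0.0650, 0.2922, -0.0000], ω = ẑ
J2: z=[-0.8387, 0.5446, 0.0000] o=[0.3976, 0.6122, 0.5700] → [-0.8094, -1.2464, 0.6254, -0.8387, 0.5446, 0.0000]
J3: z=[0.3573, 0.5502, -0.7547] o=[0.1743, 0.4153, 0.3207] → [-1.0430, 0.3529, -0.2365, 0.3573, 0.5502, -0.7547]
J4: z=[0.3573, 0.5502, -0.7547] o=[0.3316, 0.0618, -0.2600] → [-0.4567, 0.2642, -0.0236, 0.3573, 0.5502, -0.7547]
J5: z=[0.3573, 0.5502, -0.7547] o=[0.8916, 0.0858, -0.7194] → [-0.2220, 0.5226, 0.2759, 0.3573, 0.5502, -0.7547]
J6: z=[-0.8713, 0.4874, -0.0572] o=[0.7739, -0.1515, -0.9482] → [0.0206, 0.0555, 0.1594, -0.8713, 0.4874, -0.0572]
q̇ = J⁺·V = [0.4050, -0.5220, -0.8690, 0.7670, 0.4100, 0.6330]

0.4050 -0.5220 -0.8690 0.7670 0.4100 0.6330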